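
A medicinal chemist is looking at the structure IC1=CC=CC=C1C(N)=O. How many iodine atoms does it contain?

Scan the SMILES for I atoms (remember two-letter symbols like Cl and Br are single atoms).
Iodine count: 1.

1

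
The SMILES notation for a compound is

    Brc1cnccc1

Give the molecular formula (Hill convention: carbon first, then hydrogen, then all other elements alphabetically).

Walk through each heavy atom and fill implicit hydrogens from standard valence (C 4, N 3, O 2, S 2, halogen 1); for lowercase aromatic atoms, an aromatic c carries 1 H when it has two neighbours and 0 H with three, and aromatic n carries 0 H:
  atom 1: Br (halogen, monovalent) → 0 H
  atom 2: aromatic c, 3 neighbours → 0 H
  atom 3: aromatic c, 2 neighbours → 1 H
  atom 4: aromatic n, 2 neighbours → 0 H
  atom 5: aromatic c, 2 neighbours → 1 H
  atom 6: aromatic c, 2 neighbours → 1 H
  atom 7: aromatic c, 2 neighbours → 1 H
Totals → C:5, H:4, Br:1, N:1.
In Hill order: C5H4BrN.

C5H4BrN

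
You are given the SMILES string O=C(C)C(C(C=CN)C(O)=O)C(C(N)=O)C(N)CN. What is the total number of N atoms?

Scan the SMILES for N atoms (remember two-letter symbols like Cl and Br are single atoms).
Nitrogen count: 4.

4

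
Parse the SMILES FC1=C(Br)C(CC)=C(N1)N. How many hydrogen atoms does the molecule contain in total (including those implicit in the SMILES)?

Walk through each heavy atom and fill implicit hydrogens from standard valence (C 4, N 3, O 2, S 2, halogen 1):
  atom 1: F (halogen, monovalent) → 0 H
  atom 2: C, bond orders sum to 4 (valence 4) → 0 H
  atom 3: C, bond orders sum to 4 (valence 4) → 0 H
  atom 4: Br (halogen, monovalent) → 0 H
  atom 5: C, bond orders sum to 4 (valence 4) → 0 H
  atom 6: C, bond orders sum to 2 (valence 4) → 2 H
  atom 7: C, bond orders sum to 1 (valence 4) → 3 H
  atom 8: C, bond orders sum to 4 (valence 4) → 0 H
  atom 9: N, bond orders sum to 2 (valence 3) → 1 H
  atom 10: N, bond orders sum to 1 (valence 3) → 2 H
Total hydrogens: 8.

8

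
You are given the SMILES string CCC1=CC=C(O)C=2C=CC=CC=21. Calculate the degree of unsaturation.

7

Degree of unsaturation = (number of rings) + (number of π bonds).
Ring closures in the SMILES: 2.
π bonds: 5 double bonds (each 1 DoU) → 5 DoU from unsaturation.
Total DoU = 2 + 5 = 7.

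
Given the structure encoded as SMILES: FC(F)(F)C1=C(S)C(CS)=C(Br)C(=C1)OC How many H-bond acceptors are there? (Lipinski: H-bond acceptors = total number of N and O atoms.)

N atoms: 0; O atoms: 1.
Lipinski HBA = 0 + 1 = 1.

1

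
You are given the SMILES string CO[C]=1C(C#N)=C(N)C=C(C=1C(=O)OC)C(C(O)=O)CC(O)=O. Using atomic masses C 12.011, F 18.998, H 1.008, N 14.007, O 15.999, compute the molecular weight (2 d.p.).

322.27 g/mol

First, the molecular formula is C14H14N2O7 (counting implicit H from valence).
  C: 14 × 12.011 = 168.154
  H: 14 × 1.008 = 14.112
  N: 2 × 14.007 = 28.014
  O: 7 × 15.999 = 111.993
Sum: 14×12.011 + 14×1.008 + 2×14.007 + 7×15.999 = 322.273 → 322.27 g/mol.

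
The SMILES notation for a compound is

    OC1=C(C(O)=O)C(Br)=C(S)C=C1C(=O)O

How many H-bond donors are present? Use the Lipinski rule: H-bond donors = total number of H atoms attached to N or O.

3

Donors: find every N or O and count the H atoms it carries.
  atom 1 (O): bond orders sum to 1 → 1 H
  atom 5 (O): bond orders sum to 1 → 1 H
  atom 6 (O): bond orders sum to 2 → 0 H
  atom 14 (O): bond orders sum to 2 → 0 H
  atom 15 (O): bond orders sum to 1 → 1 H
Lipinski HBD = 3.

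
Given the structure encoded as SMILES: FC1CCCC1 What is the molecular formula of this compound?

C5H9F

Walk through each heavy atom and fill implicit hydrogens from standard valence (C 4, N 3, O 2, S 2, halogen 1):
  atom 1: F (halogen, monovalent) → 0 H
  atom 2: C, bond orders sum to 3 (valence 4) → 1 H
  atom 3: C, bond orders sum to 2 (valence 4) → 2 H
  atom 4: C, bond orders sum to 2 (valence 4) → 2 H
  atom 5: C, bond orders sum to 2 (valence 4) → 2 H
  atom 6: C, bond orders sum to 2 (valence 4) → 2 H
Totals → C:5, H:9, F:1.
In Hill order: C5H9F.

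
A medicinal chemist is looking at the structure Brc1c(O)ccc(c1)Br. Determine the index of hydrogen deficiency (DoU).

Molecular formula: C6H4Br2O.
DoU = (2C + 2 + N − H − X) / 2, where X is the halogen count and O/S are ignored.
    = (2·6 + 2 + 0 − 4 − 2) / 2 = 8 / 2 = 4.

4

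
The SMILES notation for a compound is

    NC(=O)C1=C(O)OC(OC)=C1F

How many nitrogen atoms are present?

Scan the SMILES for N atoms (remember two-letter symbols like Cl and Br are single atoms).
Nitrogen count: 1.

1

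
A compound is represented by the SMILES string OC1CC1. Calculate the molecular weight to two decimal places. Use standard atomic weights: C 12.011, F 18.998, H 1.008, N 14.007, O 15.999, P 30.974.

First, the molecular formula is C3H6O (counting implicit H from valence).
  C: 3 × 12.011 = 36.033
  H: 6 × 1.008 = 6.048
  O: 1 × 15.999 = 15.999
Sum: 3×12.011 + 6×1.008 + 1×15.999 = 58.080 → 58.08 g/mol.

58.08 g/mol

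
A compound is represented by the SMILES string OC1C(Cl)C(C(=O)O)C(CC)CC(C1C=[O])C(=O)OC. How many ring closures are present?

1

In SMILES, each pair of matching ring-closure digits denotes one ring-closing bond; the number of such bonds equals the number of independent rings.
Ring-closure bonds here: 1.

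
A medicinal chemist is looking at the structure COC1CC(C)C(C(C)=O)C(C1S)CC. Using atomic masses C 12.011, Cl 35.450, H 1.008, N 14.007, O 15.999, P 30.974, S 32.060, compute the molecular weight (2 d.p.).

First, the molecular formula is C12H22O2S (counting implicit H from valence).
  C: 12 × 12.011 = 144.132
  H: 22 × 1.008 = 22.176
  O: 2 × 15.999 = 31.998
  S: 1 × 32.060 = 32.060
Sum: 12×12.011 + 22×1.008 + 2×15.999 + 1×32.060 = 230.366 → 230.37 g/mol.

230.37 g/mol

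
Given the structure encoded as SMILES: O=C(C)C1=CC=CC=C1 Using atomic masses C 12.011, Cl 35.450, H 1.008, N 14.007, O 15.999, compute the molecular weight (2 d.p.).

120.15 g/mol

First, the molecular formula is C8H8O (counting implicit H from valence).
  C: 8 × 12.011 = 96.088
  H: 8 × 1.008 = 8.064
  O: 1 × 15.999 = 15.999
Sum: 8×12.011 + 8×1.008 + 1×15.999 = 120.151 → 120.15 g/mol.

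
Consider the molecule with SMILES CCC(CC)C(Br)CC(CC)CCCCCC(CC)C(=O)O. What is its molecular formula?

C19H37BrO2

Walk through each heavy atom and fill implicit hydrogens from standard valence (C 4, N 3, O 2, S 2, halogen 1):
  atom 1: C, bond orders sum to 1 (valence 4) → 3 H
  atom 2: C, bond orders sum to 2 (valence 4) → 2 H
  atom 3: C, bond orders sum to 3 (valence 4) → 1 H
  atom 4: C, bond orders sum to 2 (valence 4) → 2 H
  atom 5: C, bond orders sum to 1 (valence 4) → 3 H
  atom 6: C, bond orders sum to 3 (valence 4) → 1 H
  atom 7: Br (halogen, monovalent) → 0 H
  atom 8: C, bond orders sum to 2 (valence 4) → 2 H
  atom 9: C, bond orders sum to 3 (valence 4) → 1 H
  atom 10: C, bond orders sum to 2 (valence 4) → 2 H
  atom 11: C, bond orders sum to 1 (valence 4) → 3 H
  atom 12: C, bond orders sum to 2 (valence 4) → 2 H
  atom 13: C, bond orders sum to 2 (valence 4) → 2 H
  atom 14: C, bond orders sum to 2 (valence 4) → 2 H
  atom 15: C, bond orders sum to 2 (valence 4) → 2 H
  atom 16: C, bond orders sum to 2 (valence 4) → 2 H
  atom 17: C, bond orders sum to 3 (valence 4) → 1 H
  atom 18: C, bond orders sum to 2 (valence 4) → 2 H
  atom 19: C, bond orders sum to 1 (valence 4) → 3 H
  atom 20: C, bond orders sum to 4 (valence 4) → 0 H
  atom 21: O, bond orders sum to 2 (valence 2) → 0 H
  atom 22: O, bond orders sum to 1 (valence 2) → 1 H
Totals → C:19, H:37, Br:1, O:2.
In Hill order: C19H37BrO2.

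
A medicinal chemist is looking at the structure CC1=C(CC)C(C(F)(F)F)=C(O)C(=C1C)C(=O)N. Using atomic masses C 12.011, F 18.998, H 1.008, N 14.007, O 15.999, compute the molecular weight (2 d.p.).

First, the molecular formula is C12H14F3NO2 (counting implicit H from valence).
  C: 12 × 12.011 = 144.132
  F: 3 × 18.998 = 56.994
  H: 14 × 1.008 = 14.112
  N: 1 × 14.007 = 14.007
  O: 2 × 15.999 = 31.998
Sum: 12×12.011 + 3×18.998 + 14×1.008 + 1×14.007 + 2×15.999 = 261.243 → 261.24 g/mol.

261.24 g/mol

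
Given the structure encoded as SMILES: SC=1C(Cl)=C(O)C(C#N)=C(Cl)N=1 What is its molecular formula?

Walk through each heavy atom and fill implicit hydrogens from standard valence (C 4, N 3, O 2, S 2, halogen 1):
  atom 1: S, bond orders sum to 1 (valence 2) → 1 H
  atom 2: C, bond orders sum to 4 (valence 4) → 0 H
  atom 3: C, bond orders sum to 4 (valence 4) → 0 H
  atom 4: Cl (halogen, monovalent) → 0 H
  atom 5: C, bond orders sum to 4 (valence 4) → 0 H
  atom 6: O, bond orders sum to 1 (valence 2) → 1 H
  atom 7: C, bond orders sum to 4 (valence 4) → 0 H
  atom 8: C, bond orders sum to 4 (valence 4) → 0 H
  atom 9: N, bond orders sum to 3 (valence 3) → 0 H
  atom 10: C, bond orders sum to 4 (valence 4) → 0 H
  atom 11: Cl (halogen, monovalent) → 0 H
  atom 12: N, bond orders sum to 3 (valence 3) → 0 H
Totals → C:6, H:2, Cl:2, N:2, O:1, S:1.
In Hill order: C6H2Cl2N2OS.

C6H2Cl2N2OS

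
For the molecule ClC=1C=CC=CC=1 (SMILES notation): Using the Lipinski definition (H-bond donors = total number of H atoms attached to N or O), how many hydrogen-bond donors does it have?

0

Donors: find every N or O and count the H atoms it carries.
  (no N or O atoms present)
Lipinski HBD = 0.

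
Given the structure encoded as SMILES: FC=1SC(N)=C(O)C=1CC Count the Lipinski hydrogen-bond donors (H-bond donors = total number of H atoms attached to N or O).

Donors: find every N or O and count the H atoms it carries.
  atom 5 (N): bond orders sum to 1 → 2 H
  atom 7 (O): bond orders sum to 1 → 1 H
Lipinski HBD = 3.

3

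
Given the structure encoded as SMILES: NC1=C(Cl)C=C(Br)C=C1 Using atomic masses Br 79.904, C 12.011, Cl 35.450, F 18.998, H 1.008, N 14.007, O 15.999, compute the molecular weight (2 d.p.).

First, the molecular formula is C6H5BrClN (counting implicit H from valence).
  Br: 1 × 79.904 = 79.904
  C: 6 × 12.011 = 72.066
  Cl: 1 × 35.450 = 35.450
  H: 5 × 1.008 = 5.040
  N: 1 × 14.007 = 14.007
Sum: 1×79.904 + 6×12.011 + 1×35.450 + 5×1.008 + 1×14.007 = 206.467 → 206.47 g/mol.

206.47 g/mol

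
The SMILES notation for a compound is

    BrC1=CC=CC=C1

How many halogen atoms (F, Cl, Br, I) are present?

1

Halogen atoms appear at heavy-atom position 1 (1×Br).
Halogen count: 1.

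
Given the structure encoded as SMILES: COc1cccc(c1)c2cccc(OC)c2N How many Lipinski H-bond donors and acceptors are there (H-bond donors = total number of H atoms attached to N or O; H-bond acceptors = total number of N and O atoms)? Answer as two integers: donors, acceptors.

2, 3

Donors: find every N or O and count the H atoms it carries.
  atom 2 (O): bond orders sum to 2 → 0 H
  atom 14 (O): bond orders sum to 2 → 0 H
  atom 17 (N): bond orders sum to 1 → 2 H
Lipinski HBD = 2.
Acceptors: N atoms = 1, O atoms = 2 → HBA = 3.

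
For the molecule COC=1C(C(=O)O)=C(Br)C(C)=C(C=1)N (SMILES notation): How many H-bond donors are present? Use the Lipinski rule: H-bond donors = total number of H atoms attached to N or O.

3

Donors: find every N or O and count the H atoms it carries.
  atom 2 (O): bond orders sum to 2 → 0 H
  atom 6 (O): bond orders sum to 2 → 0 H
  atom 7 (O): bond orders sum to 1 → 1 H
  atom 14 (N): bond orders sum to 1 → 2 H
Lipinski HBD = 3.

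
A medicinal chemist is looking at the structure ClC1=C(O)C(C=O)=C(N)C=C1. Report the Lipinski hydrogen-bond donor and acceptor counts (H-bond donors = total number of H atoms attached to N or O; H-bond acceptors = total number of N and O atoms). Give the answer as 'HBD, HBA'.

Donors: find every N or O and count the H atoms it carries.
  atom 4 (O): bond orders sum to 1 → 1 H
  atom 7 (O): bond orders sum to 2 → 0 H
  atom 9 (N): bond orders sum to 1 → 2 H
Lipinski HBD = 3.
Acceptors: N atoms = 1, O atoms = 2 → HBA = 3.

3, 3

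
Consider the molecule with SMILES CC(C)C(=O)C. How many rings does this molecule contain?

In SMILES, each pair of matching ring-closure digits denotes one ring-closing bond; the number of such bonds equals the number of independent rings.
Ring-closure bonds here: 0.

0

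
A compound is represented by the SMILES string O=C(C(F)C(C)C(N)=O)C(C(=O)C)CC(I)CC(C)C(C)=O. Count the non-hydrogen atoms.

Every atom symbol written in the SMILES (organic subset) is one heavy atom; implicit H are not written.
Heavy atoms by element → C:15, F:1, I:1, N:1, O:4.
Total: 22.

22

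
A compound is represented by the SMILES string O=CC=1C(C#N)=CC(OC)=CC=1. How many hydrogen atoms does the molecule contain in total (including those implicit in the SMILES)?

Walk through each heavy atom and fill implicit hydrogens from standard valence (C 4, N 3, O 2, S 2, halogen 1):
  atom 1: O, bond orders sum to 2 (valence 2) → 0 H
  atom 2: C, bond orders sum to 3 (valence 4) → 1 H
  atom 3: C, bond orders sum to 4 (valence 4) → 0 H
  atom 4: C, bond orders sum to 4 (valence 4) → 0 H
  atom 5: C, bond orders sum to 4 (valence 4) → 0 H
  atom 6: N, bond orders sum to 3 (valence 3) → 0 H
  atom 7: C, bond orders sum to 3 (valence 4) → 1 H
  atom 8: C, bond orders sum to 4 (valence 4) → 0 H
  atom 9: O, bond orders sum to 2 (valence 2) → 0 H
  atom 10: C, bond orders sum to 1 (valence 4) → 3 H
  atom 11: C, bond orders sum to 3 (valence 4) → 1 H
  atom 12: C, bond orders sum to 3 (valence 4) → 1 H
Total hydrogens: 7.

7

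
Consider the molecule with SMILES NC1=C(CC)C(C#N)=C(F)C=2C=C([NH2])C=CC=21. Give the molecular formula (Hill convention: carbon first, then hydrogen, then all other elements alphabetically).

C13H12FN3

Walk through each heavy atom and fill implicit hydrogens from standard valence (C 4, N 3, O 2, S 2, halogen 1):
  atom 1: N, bond orders sum to 1 (valence 3) → 2 H
  atom 2: C, bond orders sum to 4 (valence 4) → 0 H
  atom 3: C, bond orders sum to 4 (valence 4) → 0 H
  atom 4: C, bond orders sum to 2 (valence 4) → 2 H
  atom 5: C, bond orders sum to 1 (valence 4) → 3 H
  atom 6: C, bond orders sum to 4 (valence 4) → 0 H
  atom 7: C, bond orders sum to 4 (valence 4) → 0 H
  atom 8: N, bond orders sum to 3 (valence 3) → 0 H
  atom 9: C, bond orders sum to 4 (valence 4) → 0 H
  atom 10: F (halogen, monovalent) → 0 H
  atom 11: C, bond orders sum to 4 (valence 4) → 0 H
  atom 12: C, bond orders sum to 3 (valence 4) → 1 H
  atom 13: C, bond orders sum to 4 (valence 4) → 0 H
  atom 14: N with explicit H count 2
  atom 15: C, bond orders sum to 3 (valence 4) → 1 H
  atom 16: C, bond orders sum to 3 (valence 4) → 1 H
  atom 17: C, bond orders sum to 4 (valence 4) → 0 H
Totals → C:13, H:12, F:1, N:3.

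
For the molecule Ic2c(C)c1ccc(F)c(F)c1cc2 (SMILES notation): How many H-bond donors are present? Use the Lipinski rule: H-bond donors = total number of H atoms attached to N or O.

Donors: find every N or O and count the H atoms it carries.
  (no N or O atoms present)
Lipinski HBD = 0.

0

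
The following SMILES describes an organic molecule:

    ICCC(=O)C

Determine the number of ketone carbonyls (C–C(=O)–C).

The ketone motif appears at heavy-atom position 4 in the SMILES.
Ketone count: 1.

1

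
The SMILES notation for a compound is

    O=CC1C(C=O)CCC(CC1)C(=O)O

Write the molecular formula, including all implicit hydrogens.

Walk through each heavy atom and fill implicit hydrogens from standard valence (C 4, N 3, O 2, S 2, halogen 1):
  atom 1: O, bond orders sum to 2 (valence 2) → 0 H
  atom 2: C, bond orders sum to 3 (valence 4) → 1 H
  atom 3: C, bond orders sum to 3 (valence 4) → 1 H
  atom 4: C, bond orders sum to 3 (valence 4) → 1 H
  atom 5: C, bond orders sum to 3 (valence 4) → 1 H
  atom 6: O, bond orders sum to 2 (valence 2) → 0 H
  atom 7: C, bond orders sum to 2 (valence 4) → 2 H
  atom 8: C, bond orders sum to 2 (valence 4) → 2 H
  atom 9: C, bond orders sum to 3 (valence 4) → 1 H
  atom 10: C, bond orders sum to 2 (valence 4) → 2 H
  atom 11: C, bond orders sum to 2 (valence 4) → 2 H
  atom 12: C, bond orders sum to 4 (valence 4) → 0 H
  atom 13: O, bond orders sum to 2 (valence 2) → 0 H
  atom 14: O, bond orders sum to 1 (valence 2) → 1 H
Totals → C:10, H:14, O:4.
In Hill order: C10H14O4.

C10H14O4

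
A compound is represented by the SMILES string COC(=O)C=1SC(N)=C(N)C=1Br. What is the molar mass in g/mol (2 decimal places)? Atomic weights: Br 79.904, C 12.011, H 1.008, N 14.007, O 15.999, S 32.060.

First, the molecular formula is C6H7BrN2O2S (counting implicit H from valence).
  Br: 1 × 79.904 = 79.904
  C: 6 × 12.011 = 72.066
  H: 7 × 1.008 = 7.056
  N: 2 × 14.007 = 28.014
  O: 2 × 15.999 = 31.998
  S: 1 × 32.060 = 32.060
Sum: 1×79.904 + 6×12.011 + 7×1.008 + 2×14.007 + 2×15.999 + 1×32.060 = 251.098 → 251.10 g/mol.

251.10 g/mol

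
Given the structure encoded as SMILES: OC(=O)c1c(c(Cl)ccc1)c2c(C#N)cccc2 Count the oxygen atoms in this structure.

Scan the SMILES for O atoms (remember two-letter symbols like Cl and Br are single atoms).
Oxygen count: 2.

2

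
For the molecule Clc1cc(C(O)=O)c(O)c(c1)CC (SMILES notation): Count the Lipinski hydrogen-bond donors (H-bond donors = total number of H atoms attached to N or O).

2

Donors: find every N or O and count the H atoms it carries.
  atom 6 (O): bond orders sum to 1 → 1 H
  atom 7 (O): bond orders sum to 2 → 0 H
  atom 9 (O): bond orders sum to 1 → 1 H
Lipinski HBD = 2.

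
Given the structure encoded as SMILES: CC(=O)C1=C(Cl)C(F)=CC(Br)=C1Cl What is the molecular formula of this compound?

Walk through each heavy atom and fill implicit hydrogens from standard valence (C 4, N 3, O 2, S 2, halogen 1):
  atom 1: C, bond orders sum to 1 (valence 4) → 3 H
  atom 2: C, bond orders sum to 4 (valence 4) → 0 H
  atom 3: O, bond orders sum to 2 (valence 2) → 0 H
  atom 4: C, bond orders sum to 4 (valence 4) → 0 H
  atom 5: C, bond orders sum to 4 (valence 4) → 0 H
  atom 6: Cl (halogen, monovalent) → 0 H
  atom 7: C, bond orders sum to 4 (valence 4) → 0 H
  atom 8: F (halogen, monovalent) → 0 H
  atom 9: C, bond orders sum to 3 (valence 4) → 1 H
  atom 10: C, bond orders sum to 4 (valence 4) → 0 H
  atom 11: Br (halogen, monovalent) → 0 H
  atom 12: C, bond orders sum to 4 (valence 4) → 0 H
  atom 13: Cl (halogen, monovalent) → 0 H
Totals → C:8, H:4, Br:1, Cl:2, F:1, O:1.
In Hill order: C8H4BrCl2FO.

C8H4BrCl2FO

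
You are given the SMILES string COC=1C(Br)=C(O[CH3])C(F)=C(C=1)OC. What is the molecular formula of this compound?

C9H10BrFO3

Walk through each heavy atom and fill implicit hydrogens from standard valence (C 4, N 3, O 2, S 2, halogen 1):
  atom 1: C, bond orders sum to 1 (valence 4) → 3 H
  atom 2: O, bond orders sum to 2 (valence 2) → 0 H
  atom 3: C, bond orders sum to 4 (valence 4) → 0 H
  atom 4: C, bond orders sum to 4 (valence 4) → 0 H
  atom 5: Br (halogen, monovalent) → 0 H
  atom 6: C, bond orders sum to 4 (valence 4) → 0 H
  atom 7: O, bond orders sum to 2 (valence 2) → 0 H
  atom 8: C with explicit H count 3
  atom 9: C, bond orders sum to 4 (valence 4) → 0 H
  atom 10: F (halogen, monovalent) → 0 H
  atom 11: C, bond orders sum to 4 (valence 4) → 0 H
  atom 12: C, bond orders sum to 3 (valence 4) → 1 H
  atom 13: O, bond orders sum to 2 (valence 2) → 0 H
  atom 14: C, bond orders sum to 1 (valence 4) → 3 H
Totals → C:9, H:10, Br:1, F:1, O:3.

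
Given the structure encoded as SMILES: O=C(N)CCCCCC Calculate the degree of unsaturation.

Molecular formula: C7H15NO.
DoU = (2C + 2 + N − H − X) / 2, where X is the halogen count and O/S are ignored.
    = (2·7 + 2 + 1 − 15 − 0) / 2 = 2 / 2 = 1.

1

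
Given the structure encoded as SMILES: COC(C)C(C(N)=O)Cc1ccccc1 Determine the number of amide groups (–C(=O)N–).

1

The amide motif appears at heavy-atom position 6 in the SMILES.
Other groups present: 1 ether.
Amide count: 1.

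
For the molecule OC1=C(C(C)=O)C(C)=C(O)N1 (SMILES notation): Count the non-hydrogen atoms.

11

Every atom symbol written in the SMILES (organic subset) is one heavy atom; implicit H are not written.
Heavy atoms by element → C:7, N:1, O:3.
Total: 11.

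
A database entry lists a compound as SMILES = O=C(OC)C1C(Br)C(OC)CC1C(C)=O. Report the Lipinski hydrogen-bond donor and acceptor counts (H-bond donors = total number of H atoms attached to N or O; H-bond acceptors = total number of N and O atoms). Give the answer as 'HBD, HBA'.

0, 4

Donors: find every N or O and count the H atoms it carries.
  atom 1 (O): bond orders sum to 2 → 0 H
  atom 3 (O): bond orders sum to 2 → 0 H
  atom 9 (O): bond orders sum to 2 → 0 H
  atom 15 (O): bond orders sum to 2 → 0 H
Lipinski HBD = 0.
Acceptors: N atoms = 0, O atoms = 4 → HBA = 4.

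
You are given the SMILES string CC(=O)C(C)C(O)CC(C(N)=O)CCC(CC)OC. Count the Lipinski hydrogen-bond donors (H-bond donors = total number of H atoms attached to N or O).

Donors: find every N or O and count the H atoms it carries.
  atom 3 (O): bond orders sum to 2 → 0 H
  atom 7 (O): bond orders sum to 1 → 1 H
  atom 11 (N): bond orders sum to 1 → 2 H
  atom 12 (O): bond orders sum to 2 → 0 H
  atom 18 (O): bond orders sum to 2 → 0 H
Lipinski HBD = 3.

3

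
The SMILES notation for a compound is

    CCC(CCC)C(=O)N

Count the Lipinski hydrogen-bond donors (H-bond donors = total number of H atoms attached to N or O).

Donors: find every N or O and count the H atoms it carries.
  atom 8 (O): bond orders sum to 2 → 0 H
  atom 9 (N): bond orders sum to 1 → 2 H
Lipinski HBD = 2.

2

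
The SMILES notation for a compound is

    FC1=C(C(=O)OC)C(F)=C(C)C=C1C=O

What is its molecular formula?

C10H8F2O3

Walk through each heavy atom and fill implicit hydrogens from standard valence (C 4, N 3, O 2, S 2, halogen 1):
  atom 1: F (halogen, monovalent) → 0 H
  atom 2: C, bond orders sum to 4 (valence 4) → 0 H
  atom 3: C, bond orders sum to 4 (valence 4) → 0 H
  atom 4: C, bond orders sum to 4 (valence 4) → 0 H
  atom 5: O, bond orders sum to 2 (valence 2) → 0 H
  atom 6: O, bond orders sum to 2 (valence 2) → 0 H
  atom 7: C, bond orders sum to 1 (valence 4) → 3 H
  atom 8: C, bond orders sum to 4 (valence 4) → 0 H
  atom 9: F (halogen, monovalent) → 0 H
  atom 10: C, bond orders sum to 4 (valence 4) → 0 H
  atom 11: C, bond orders sum to 1 (valence 4) → 3 H
  atom 12: C, bond orders sum to 3 (valence 4) → 1 H
  atom 13: C, bond orders sum to 4 (valence 4) → 0 H
  atom 14: C, bond orders sum to 3 (valence 4) → 1 H
  atom 15: O, bond orders sum to 2 (valence 2) → 0 H
Totals → C:10, H:8, F:2, O:3.
In Hill order: C10H8F2O3.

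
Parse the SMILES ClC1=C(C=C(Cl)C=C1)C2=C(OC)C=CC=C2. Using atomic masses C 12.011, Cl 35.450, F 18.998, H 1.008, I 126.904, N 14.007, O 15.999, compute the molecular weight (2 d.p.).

253.12 g/mol

First, the molecular formula is C13H10Cl2O (counting implicit H from valence).
  C: 13 × 12.011 = 156.143
  Cl: 2 × 35.450 = 70.900
  H: 10 × 1.008 = 10.080
  O: 1 × 15.999 = 15.999
Sum: 13×12.011 + 2×35.450 + 10×1.008 + 1×15.999 = 253.122 → 253.12 g/mol.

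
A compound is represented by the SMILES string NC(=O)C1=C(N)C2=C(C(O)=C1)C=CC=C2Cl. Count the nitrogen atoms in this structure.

2

Scan the SMILES for N atoms (remember two-letter symbols like Cl and Br are single atoms).
Nitrogen count: 2.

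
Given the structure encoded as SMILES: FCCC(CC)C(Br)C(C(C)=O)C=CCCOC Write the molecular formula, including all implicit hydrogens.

C14H24BrFO2

Walk through each heavy atom and fill implicit hydrogens from standard valence (C 4, N 3, O 2, S 2, halogen 1):
  atom 1: F (halogen, monovalent) → 0 H
  atom 2: C, bond orders sum to 2 (valence 4) → 2 H
  atom 3: C, bond orders sum to 2 (valence 4) → 2 H
  atom 4: C, bond orders sum to 3 (valence 4) → 1 H
  atom 5: C, bond orders sum to 2 (valence 4) → 2 H
  atom 6: C, bond orders sum to 1 (valence 4) → 3 H
  atom 7: C, bond orders sum to 3 (valence 4) → 1 H
  atom 8: Br (halogen, monovalent) → 0 H
  atom 9: C, bond orders sum to 3 (valence 4) → 1 H
  atom 10: C, bond orders sum to 4 (valence 4) → 0 H
  atom 11: C, bond orders sum to 1 (valence 4) → 3 H
  atom 12: O, bond orders sum to 2 (valence 2) → 0 H
  atom 13: C, bond orders sum to 3 (valence 4) → 1 H
  atom 14: C, bond orders sum to 3 (valence 4) → 1 H
  atom 15: C, bond orders sum to 2 (valence 4) → 2 H
  atom 16: C, bond orders sum to 2 (valence 4) → 2 H
  atom 17: O, bond orders sum to 2 (valence 2) → 0 H
  atom 18: C, bond orders sum to 1 (valence 4) → 3 H
Totals → C:14, H:24, Br:1, F:1, O:2.
In Hill order: C14H24BrFO2.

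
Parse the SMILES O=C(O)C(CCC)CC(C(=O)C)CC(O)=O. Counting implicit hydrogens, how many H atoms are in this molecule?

18

Walk through each heavy atom and fill implicit hydrogens from standard valence (C 4, N 3, O 2, S 2, halogen 1):
  atom 1: O, bond orders sum to 2 (valence 2) → 0 H
  atom 2: C, bond orders sum to 4 (valence 4) → 0 H
  atom 3: O, bond orders sum to 1 (valence 2) → 1 H
  atom 4: C, bond orders sum to 3 (valence 4) → 1 H
  atom 5: C, bond orders sum to 2 (valence 4) → 2 H
  atom 6: C, bond orders sum to 2 (valence 4) → 2 H
  atom 7: C, bond orders sum to 1 (valence 4) → 3 H
  atom 8: C, bond orders sum to 2 (valence 4) → 2 H
  atom 9: C, bond orders sum to 3 (valence 4) → 1 H
  atom 10: C, bond orders sum to 4 (valence 4) → 0 H
  atom 11: O, bond orders sum to 2 (valence 2) → 0 H
  atom 12: C, bond orders sum to 1 (valence 4) → 3 H
  atom 13: C, bond orders sum to 2 (valence 4) → 2 H
  atom 14: C, bond orders sum to 4 (valence 4) → 0 H
  atom 15: O, bond orders sum to 1 (valence 2) → 1 H
  atom 16: O, bond orders sum to 2 (valence 2) → 0 H
Total hydrogens: 18.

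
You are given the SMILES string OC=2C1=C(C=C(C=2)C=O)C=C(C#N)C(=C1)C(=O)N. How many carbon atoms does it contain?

13

Count every carbon token in the SMILES (each C, including those in ring-closure positions and inside branches).
Carbon count: 13.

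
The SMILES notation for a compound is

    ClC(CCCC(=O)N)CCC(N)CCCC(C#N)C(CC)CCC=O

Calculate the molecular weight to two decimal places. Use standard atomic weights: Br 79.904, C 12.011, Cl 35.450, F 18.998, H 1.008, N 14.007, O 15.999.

371.95 g/mol

First, the molecular formula is C19H34ClN3O2 (counting implicit H from valence).
  C: 19 × 12.011 = 228.209
  Cl: 1 × 35.450 = 35.450
  H: 34 × 1.008 = 34.272
  N: 3 × 14.007 = 42.021
  O: 2 × 15.999 = 31.998
Sum: 19×12.011 + 1×35.450 + 34×1.008 + 3×14.007 + 2×15.999 = 371.950 → 371.95 g/mol.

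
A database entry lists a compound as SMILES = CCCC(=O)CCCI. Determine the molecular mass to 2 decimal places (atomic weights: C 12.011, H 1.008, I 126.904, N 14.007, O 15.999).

First, the molecular formula is C7H13IO (counting implicit H from valence).
  C: 7 × 12.011 = 84.077
  H: 13 × 1.008 = 13.104
  I: 1 × 126.904 = 126.904
  O: 1 × 15.999 = 15.999
Sum: 7×12.011 + 13×1.008 + 1×126.904 + 1×15.999 = 240.084 → 240.08 g/mol.

240.08 g/mol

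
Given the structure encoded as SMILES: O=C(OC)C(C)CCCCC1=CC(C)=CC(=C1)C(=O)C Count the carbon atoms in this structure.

17

Count every carbon token in the SMILES (each C, including those in ring-closure positions and inside branches).
Carbon count: 17.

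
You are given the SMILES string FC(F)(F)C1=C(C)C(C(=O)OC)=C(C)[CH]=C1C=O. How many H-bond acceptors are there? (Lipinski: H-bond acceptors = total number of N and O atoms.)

3

N atoms: 0; O atoms: 3.
Lipinski HBA = 0 + 3 = 3.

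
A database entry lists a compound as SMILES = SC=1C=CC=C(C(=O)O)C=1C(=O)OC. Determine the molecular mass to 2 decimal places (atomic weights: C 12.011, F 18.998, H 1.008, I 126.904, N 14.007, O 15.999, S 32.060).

First, the molecular formula is C9H8O4S (counting implicit H from valence).
  C: 9 × 12.011 = 108.099
  H: 8 × 1.008 = 8.064
  O: 4 × 15.999 = 63.996
  S: 1 × 32.060 = 32.060
Sum: 9×12.011 + 8×1.008 + 4×15.999 + 1×32.060 = 212.219 → 212.22 g/mol.

212.22 g/mol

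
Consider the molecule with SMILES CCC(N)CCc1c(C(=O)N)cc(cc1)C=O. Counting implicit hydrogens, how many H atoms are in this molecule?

18

Walk through each heavy atom and fill implicit hydrogens from standard valence (C 4, N 3, O 2, S 2, halogen 1); for lowercase aromatic atoms, an aromatic c carries 1 H when it has two neighbours and 0 H with three, and aromatic n carries 0 H:
  atom 1: C, bond orders sum to 1 (valence 4) → 3 H
  atom 2: C, bond orders sum to 2 (valence 4) → 2 H
  atom 3: C, bond orders sum to 3 (valence 4) → 1 H
  atom 4: N, bond orders sum to 1 (valence 3) → 2 H
  atom 5: C, bond orders sum to 2 (valence 4) → 2 H
  atom 6: C, bond orders sum to 2 (valence 4) → 2 H
  atom 7: aromatic c, 3 neighbours → 0 H
  atom 8: aromatic c, 3 neighbours → 0 H
  atom 9: C, bond orders sum to 4 (valence 4) → 0 H
  atom 10: O, bond orders sum to 2 (valence 2) → 0 H
  atom 11: N, bond orders sum to 1 (valence 3) → 2 H
  atom 12: aromatic c, 2 neighbours → 1 H
  atom 13: aromatic c, 3 neighbours → 0 H
  atom 14: aromatic c, 2 neighbours → 1 H
  atom 15: aromatic c, 2 neighbours → 1 H
  atom 16: C, bond orders sum to 3 (valence 4) → 1 H
  atom 17: O, bond orders sum to 2 (valence 2) → 0 H
Total hydrogens: 18.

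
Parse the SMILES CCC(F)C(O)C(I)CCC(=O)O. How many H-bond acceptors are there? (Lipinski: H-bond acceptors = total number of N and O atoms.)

3

N atoms: 0; O atoms: 3.
Lipinski HBA = 0 + 3 = 3.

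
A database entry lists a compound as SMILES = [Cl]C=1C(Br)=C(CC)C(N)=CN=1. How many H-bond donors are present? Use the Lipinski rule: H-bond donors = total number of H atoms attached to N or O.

Donors: find every N or O and count the H atoms it carries.
  atom 9 (N): bond orders sum to 1 → 2 H
  atom 11 (N): bond orders sum to 3 → 0 H
Lipinski HBD = 2.

2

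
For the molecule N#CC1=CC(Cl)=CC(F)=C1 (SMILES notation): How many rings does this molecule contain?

1

In SMILES, each pair of matching ring-closure digits denotes one ring-closing bond; the number of such bonds equals the number of independent rings.
Ring-closure bonds here: 1.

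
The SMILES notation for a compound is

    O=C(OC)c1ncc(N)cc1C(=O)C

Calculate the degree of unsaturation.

Molecular formula: C9H10N2O3.
DoU = (2C + 2 + N − H − X) / 2, where X is the halogen count and O/S are ignored.
    = (2·9 + 2 + 2 − 10 − 0) / 2 = 12 / 2 = 6.

6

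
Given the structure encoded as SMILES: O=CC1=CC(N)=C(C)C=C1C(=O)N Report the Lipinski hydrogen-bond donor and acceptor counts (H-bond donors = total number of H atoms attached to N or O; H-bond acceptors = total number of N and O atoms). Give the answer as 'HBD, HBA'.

Donors: find every N or O and count the H atoms it carries.
  atom 1 (O): bond orders sum to 2 → 0 H
  atom 6 (N): bond orders sum to 1 → 2 H
  atom 12 (O): bond orders sum to 2 → 0 H
  atom 13 (N): bond orders sum to 1 → 2 H
Lipinski HBD = 4.
Acceptors: N atoms = 2, O atoms = 2 → HBA = 4.

4, 4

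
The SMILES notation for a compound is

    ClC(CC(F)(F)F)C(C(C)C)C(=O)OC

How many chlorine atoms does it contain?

Scan the SMILES for Cl atoms (remember two-letter symbols like Cl and Br are single atoms).
Chlorine count: 1.

1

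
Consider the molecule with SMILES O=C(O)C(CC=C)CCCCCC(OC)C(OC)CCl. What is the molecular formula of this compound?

Walk through each heavy atom and fill implicit hydrogens from standard valence (C 4, N 3, O 2, S 2, halogen 1):
  atom 1: O, bond orders sum to 2 (valence 2) → 0 H
  atom 2: C, bond orders sum to 4 (valence 4) → 0 H
  atom 3: O, bond orders sum to 1 (valence 2) → 1 H
  atom 4: C, bond orders sum to 3 (valence 4) → 1 H
  atom 5: C, bond orders sum to 2 (valence 4) → 2 H
  atom 6: C, bond orders sum to 3 (valence 4) → 1 H
  atom 7: C, bond orders sum to 2 (valence 4) → 2 H
  atom 8: C, bond orders sum to 2 (valence 4) → 2 H
  atom 9: C, bond orders sum to 2 (valence 4) → 2 H
  atom 10: C, bond orders sum to 2 (valence 4) → 2 H
  atom 11: C, bond orders sum to 2 (valence 4) → 2 H
  atom 12: C, bond orders sum to 2 (valence 4) → 2 H
  atom 13: C, bond orders sum to 3 (valence 4) → 1 H
  atom 14: O, bond orders sum to 2 (valence 2) → 0 H
  atom 15: C, bond orders sum to 1 (valence 4) → 3 H
  atom 16: C, bond orders sum to 3 (valence 4) → 1 H
  atom 17: O, bond orders sum to 2 (valence 2) → 0 H
  atom 18: C, bond orders sum to 1 (valence 4) → 3 H
  atom 19: C, bond orders sum to 2 (valence 4) → 2 H
  atom 20: Cl (halogen, monovalent) → 0 H
Totals → C:15, H:27, Cl:1, O:4.
In Hill order: C15H27ClO4.

C15H27ClO4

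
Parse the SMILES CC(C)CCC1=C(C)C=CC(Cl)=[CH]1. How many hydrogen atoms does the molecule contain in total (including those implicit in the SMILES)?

17

Walk through each heavy atom and fill implicit hydrogens from standard valence (C 4, N 3, O 2, S 2, halogen 1):
  atom 1: C, bond orders sum to 1 (valence 4) → 3 H
  atom 2: C, bond orders sum to 3 (valence 4) → 1 H
  atom 3: C, bond orders sum to 1 (valence 4) → 3 H
  atom 4: C, bond orders sum to 2 (valence 4) → 2 H
  atom 5: C, bond orders sum to 2 (valence 4) → 2 H
  atom 6: C, bond orders sum to 4 (valence 4) → 0 H
  atom 7: C, bond orders sum to 4 (valence 4) → 0 H
  atom 8: C, bond orders sum to 1 (valence 4) → 3 H
  atom 9: C, bond orders sum to 3 (valence 4) → 1 H
  atom 10: C, bond orders sum to 3 (valence 4) → 1 H
  atom 11: C, bond orders sum to 4 (valence 4) → 0 H
  atom 12: Cl (halogen, monovalent) → 0 H
  atom 13: C with explicit H count 1
Total hydrogens: 17.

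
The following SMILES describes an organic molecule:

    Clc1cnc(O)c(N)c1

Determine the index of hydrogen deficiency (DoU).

Molecular formula: C5H5ClN2O.
DoU = (2C + 2 + N − H − X) / 2, where X is the halogen count and O/S are ignored.
    = (2·5 + 2 + 2 − 5 − 1) / 2 = 8 / 2 = 4.

4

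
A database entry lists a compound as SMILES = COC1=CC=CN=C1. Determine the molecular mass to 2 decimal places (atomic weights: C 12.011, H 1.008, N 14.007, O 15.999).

First, the molecular formula is C6H7NO (counting implicit H from valence).
  C: 6 × 12.011 = 72.066
  H: 7 × 1.008 = 7.056
  N: 1 × 14.007 = 14.007
  O: 1 × 15.999 = 15.999
Sum: 6×12.011 + 7×1.008 + 1×14.007 + 1×15.999 = 109.128 → 109.13 g/mol.

109.13 g/mol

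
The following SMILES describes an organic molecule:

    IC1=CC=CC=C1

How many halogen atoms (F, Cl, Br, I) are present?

1

Halogen atoms appear at heavy-atom position 1 (1×I).
Halogen count: 1.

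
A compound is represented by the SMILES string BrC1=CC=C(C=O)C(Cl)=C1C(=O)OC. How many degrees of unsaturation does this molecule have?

6

Degree of unsaturation = (number of rings) + (number of π bonds).
Ring closures in the SMILES: 1.
π bonds: 5 double bonds (each 1 DoU) → 5 DoU from unsaturation.
Total DoU = 1 + 5 = 6.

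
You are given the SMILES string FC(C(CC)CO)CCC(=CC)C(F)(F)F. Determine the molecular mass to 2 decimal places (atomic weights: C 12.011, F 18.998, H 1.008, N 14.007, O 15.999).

First, the molecular formula is C11H18F4O (counting implicit H from valence).
  C: 11 × 12.011 = 132.121
  F: 4 × 18.998 = 75.992
  H: 18 × 1.008 = 18.144
  O: 1 × 15.999 = 15.999
Sum: 11×12.011 + 4×18.998 + 18×1.008 + 1×15.999 = 242.256 → 242.26 g/mol.

242.26 g/mol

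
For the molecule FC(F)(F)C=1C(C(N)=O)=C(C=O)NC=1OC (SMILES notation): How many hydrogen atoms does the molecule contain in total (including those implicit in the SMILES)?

Walk through each heavy atom and fill implicit hydrogens from standard valence (C 4, N 3, O 2, S 2, halogen 1):
  atom 1: F (halogen, monovalent) → 0 H
  atom 2: C, bond orders sum to 4 (valence 4) → 0 H
  atom 3: F (halogen, monovalent) → 0 H
  atom 4: F (halogen, monovalent) → 0 H
  atom 5: C, bond orders sum to 4 (valence 4) → 0 H
  atom 6: C, bond orders sum to 4 (valence 4) → 0 H
  atom 7: C, bond orders sum to 4 (valence 4) → 0 H
  atom 8: N, bond orders sum to 1 (valence 3) → 2 H
  atom 9: O, bond orders sum to 2 (valence 2) → 0 H
  atom 10: C, bond orders sum to 4 (valence 4) → 0 H
  atom 11: C, bond orders sum to 3 (valence 4) → 1 H
  atom 12: O, bond orders sum to 2 (valence 2) → 0 H
  atom 13: N, bond orders sum to 2 (valence 3) → 1 H
  atom 14: C, bond orders sum to 4 (valence 4) → 0 H
  atom 15: O, bond orders sum to 2 (valence 2) → 0 H
  atom 16: C, bond orders sum to 1 (valence 4) → 3 H
Total hydrogens: 7.

7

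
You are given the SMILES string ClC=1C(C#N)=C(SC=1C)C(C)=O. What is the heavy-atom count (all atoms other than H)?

12

Every atom symbol written in the SMILES (organic subset) is one heavy atom; implicit H are not written.
Heavy atoms by element → C:8, Cl:1, N:1, O:1, S:1.
Total: 12.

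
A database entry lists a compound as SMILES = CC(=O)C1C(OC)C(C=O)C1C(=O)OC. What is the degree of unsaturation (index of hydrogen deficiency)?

4

Degree of unsaturation = (number of rings) + (number of π bonds).
Ring closures in the SMILES: 1.
π bonds: 3 double bonds (each 1 DoU) → 3 DoU from unsaturation.
Total DoU = 1 + 3 = 4.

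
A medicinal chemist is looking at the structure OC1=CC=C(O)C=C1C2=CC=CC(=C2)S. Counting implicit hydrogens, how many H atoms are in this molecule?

10

Walk through each heavy atom and fill implicit hydrogens from standard valence (C 4, N 3, O 2, S 2, halogen 1):
  atom 1: O, bond orders sum to 1 (valence 2) → 1 H
  atom 2: C, bond orders sum to 4 (valence 4) → 0 H
  atom 3: C, bond orders sum to 3 (valence 4) → 1 H
  atom 4: C, bond orders sum to 3 (valence 4) → 1 H
  atom 5: C, bond orders sum to 4 (valence 4) → 0 H
  atom 6: O, bond orders sum to 1 (valence 2) → 1 H
  atom 7: C, bond orders sum to 3 (valence 4) → 1 H
  atom 8: C, bond orders sum to 4 (valence 4) → 0 H
  atom 9: C, bond orders sum to 4 (valence 4) → 0 H
  atom 10: C, bond orders sum to 3 (valence 4) → 1 H
  atom 11: C, bond orders sum to 3 (valence 4) → 1 H
  atom 12: C, bond orders sum to 3 (valence 4) → 1 H
  atom 13: C, bond orders sum to 4 (valence 4) → 0 H
  atom 14: C, bond orders sum to 3 (valence 4) → 1 H
  atom 15: S, bond orders sum to 1 (valence 2) → 1 H
Total hydrogens: 10.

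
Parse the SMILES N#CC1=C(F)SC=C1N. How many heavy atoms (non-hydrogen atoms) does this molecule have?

Every atom symbol written in the SMILES (organic subset) is one heavy atom; implicit H are not written.
Heavy atoms by element → C:5, F:1, N:2, S:1.
Total: 9.

9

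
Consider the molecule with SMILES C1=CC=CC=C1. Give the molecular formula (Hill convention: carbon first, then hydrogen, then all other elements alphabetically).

Walk through each heavy atom and fill implicit hydrogens from standard valence (C 4, N 3, O 2, S 2, halogen 1):
  atom 1: C, bond orders sum to 3 (valence 4) → 1 H
  atom 2: C, bond orders sum to 3 (valence 4) → 1 H
  atom 3: C, bond orders sum to 3 (valence 4) → 1 H
  atom 4: C, bond orders sum to 3 (valence 4) → 1 H
  atom 5: C, bond orders sum to 3 (valence 4) → 1 H
  atom 6: C, bond orders sum to 3 (valence 4) → 1 H
Totals → C:6, H:6.

C6H6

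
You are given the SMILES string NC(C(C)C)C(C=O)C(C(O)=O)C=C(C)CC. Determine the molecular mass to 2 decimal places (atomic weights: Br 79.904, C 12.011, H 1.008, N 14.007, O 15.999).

First, the molecular formula is C13H23NO3 (counting implicit H from valence).
  C: 13 × 12.011 = 156.143
  H: 23 × 1.008 = 23.184
  N: 1 × 14.007 = 14.007
  O: 3 × 15.999 = 47.997
Sum: 13×12.011 + 23×1.008 + 1×14.007 + 3×15.999 = 241.331 → 241.33 g/mol.

241.33 g/mol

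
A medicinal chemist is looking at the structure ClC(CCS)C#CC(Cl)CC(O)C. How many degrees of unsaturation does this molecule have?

2

Molecular formula: C9H14Cl2OS.
DoU = (2C + 2 + N − H − X) / 2, where X is the halogen count and O/S are ignored.
    = (2·9 + 2 + 0 − 14 − 2) / 2 = 4 / 2 = 2.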